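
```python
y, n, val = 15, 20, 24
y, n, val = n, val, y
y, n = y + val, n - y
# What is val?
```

Trace:
`y, n, val = 15, 20, 24` → y = 15; n = 20; val = 24
`y, n, val = n, val, y` → y = 20; n = 24; val = 15
`y, n = y + val, n - y` → y = 35; n = 4
So val = 15

Answer: 15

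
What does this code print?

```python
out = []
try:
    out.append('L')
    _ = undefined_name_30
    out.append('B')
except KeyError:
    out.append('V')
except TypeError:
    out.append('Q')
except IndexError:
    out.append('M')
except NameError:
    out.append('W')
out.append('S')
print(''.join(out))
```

Execution trace: 'L' (try body) → 'W' (except NameError) → 'S' (after the try/except). Output: LWS

Answer: LWS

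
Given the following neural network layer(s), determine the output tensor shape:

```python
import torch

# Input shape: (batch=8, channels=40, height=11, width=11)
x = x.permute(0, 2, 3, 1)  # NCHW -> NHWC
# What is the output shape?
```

Input: (8, 40, 11, 11) -> Output: (8, 11, 11, 40)

Answer: (8, 11, 11, 40)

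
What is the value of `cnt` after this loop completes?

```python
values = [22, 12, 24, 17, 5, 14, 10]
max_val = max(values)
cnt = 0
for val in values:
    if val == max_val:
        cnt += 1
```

Count of max value 24 in [22, 12, 24, 17, 5, 14, 10]
`cnt` takes the values: 0 → 1

Answer: 1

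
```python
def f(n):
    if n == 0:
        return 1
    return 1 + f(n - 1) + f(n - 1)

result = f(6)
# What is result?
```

f(n) = 1 + 2·f(n-1), f(0)=1. Closed form: (1+1)·2^6 - 1 = 127.

Answer: 127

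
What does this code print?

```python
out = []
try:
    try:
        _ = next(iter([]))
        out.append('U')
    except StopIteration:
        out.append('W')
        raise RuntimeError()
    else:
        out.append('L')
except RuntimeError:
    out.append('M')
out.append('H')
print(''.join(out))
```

Execution trace: 'W' (inner except StopIteration) → 'M' (outer except RuntimeError) → 'H' (after the try/except). Output: WMH

Answer: WMH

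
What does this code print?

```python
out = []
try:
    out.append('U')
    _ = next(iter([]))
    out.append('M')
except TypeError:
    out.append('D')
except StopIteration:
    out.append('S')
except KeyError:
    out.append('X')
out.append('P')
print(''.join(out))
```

Execution trace: 'U' (try body) → 'S' (except StopIteration) → 'P' (after the try/except). Output: USP

Answer: USP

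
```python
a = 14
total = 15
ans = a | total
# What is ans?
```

Trace:
`a = 14` → a = 14
`total = 15` → total = 15
`ans = a | total` → ans = 15
So ans = 15

Answer: 15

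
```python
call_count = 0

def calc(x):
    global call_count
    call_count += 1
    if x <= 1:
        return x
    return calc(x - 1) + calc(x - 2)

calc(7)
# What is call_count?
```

Calls(x) = 1 + Calls(x-1) + Calls(x-2); Calls(0)=Calls(1)=1. For x=7 this gives 41.

Answer: 41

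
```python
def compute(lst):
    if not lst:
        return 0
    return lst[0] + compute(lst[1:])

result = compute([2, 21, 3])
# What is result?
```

2 + 21 + 3 + 0 = 26

Answer: 26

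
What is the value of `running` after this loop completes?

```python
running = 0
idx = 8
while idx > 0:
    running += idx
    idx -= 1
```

Sum 8 down to 1
`running` takes the values: 0 → 8 → 15 → 21 → 26 → 30 → 33 → 35 → 36

Answer: 36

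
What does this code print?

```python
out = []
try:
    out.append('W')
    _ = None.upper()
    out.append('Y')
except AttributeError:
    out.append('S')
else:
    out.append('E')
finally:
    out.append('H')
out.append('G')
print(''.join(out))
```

Execution trace: 'W' (try body) → 'S' (except AttributeError) → 'H' (finally) → 'G' (after the try/except). Output: WSHG

Answer: WSHG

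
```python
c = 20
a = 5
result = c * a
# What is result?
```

Trace:
`c = 20` → c = 20
`a = 5` → a = 5
`result = c * a` → result = 100
So result = 100

Answer: 100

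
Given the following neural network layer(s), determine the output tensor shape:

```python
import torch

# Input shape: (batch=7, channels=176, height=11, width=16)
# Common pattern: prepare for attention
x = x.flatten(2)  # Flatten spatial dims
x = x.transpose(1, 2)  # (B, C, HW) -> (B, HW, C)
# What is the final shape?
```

Input: (7, 176, 11, 16) -> after flatten(2): (7, 176, 176) -> Output: (7, 176, 176)

Answer: (7, 176, 176)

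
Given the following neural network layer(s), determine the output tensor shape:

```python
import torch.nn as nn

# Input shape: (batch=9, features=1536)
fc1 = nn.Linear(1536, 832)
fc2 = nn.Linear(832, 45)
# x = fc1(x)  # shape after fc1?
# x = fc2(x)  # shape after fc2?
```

Input: (9, 1536) -> after fc1: (9, 832) -> Output: (9, 45)

Answer: (9, 45)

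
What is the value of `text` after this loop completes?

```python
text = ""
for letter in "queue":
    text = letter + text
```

Reverse 'queue'
`text` takes the values: "" → "q" → "uq" → "euq" → "ueuq" → "eueuq"

Answer: "eueuq"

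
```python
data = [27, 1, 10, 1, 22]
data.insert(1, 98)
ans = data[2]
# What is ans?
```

Trace:
`data = [27, 1, 10, 1, 22]` → data = [27, 1, 10, 1, 22]
`data.insert(1, 98)` → data = [27, 98, 1, 10, 1, 22]
`ans = data[2]` → ans = 1
So ans = 1

Answer: 1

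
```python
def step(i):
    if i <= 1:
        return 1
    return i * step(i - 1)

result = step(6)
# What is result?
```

step(6) = 6 * 5 * 4 * 3 * 2 * 1 = 720

Answer: 720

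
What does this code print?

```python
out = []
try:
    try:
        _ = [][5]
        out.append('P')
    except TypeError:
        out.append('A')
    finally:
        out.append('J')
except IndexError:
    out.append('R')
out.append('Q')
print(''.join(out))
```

Execution trace: 'J' (finally) → 'R' (outer except IndexError) → 'Q' (after the try/except). Output: JRQ

Answer: JRQ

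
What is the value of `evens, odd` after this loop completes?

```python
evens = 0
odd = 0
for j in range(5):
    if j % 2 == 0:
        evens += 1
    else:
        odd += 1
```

Count evens and odds in range(5)
`evens, odd` takes the values: (0, 0) → (1, 0) → (1, 1) → (2, 1) → (2, 2) → (3, 2)

Answer: 3, 2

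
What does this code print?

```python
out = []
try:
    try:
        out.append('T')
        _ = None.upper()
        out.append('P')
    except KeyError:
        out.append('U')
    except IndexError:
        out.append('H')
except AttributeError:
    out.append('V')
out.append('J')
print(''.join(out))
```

Execution trace: 'T' (try body) → 'V' (outer except AttributeError) → 'J' (after the try/except). Output: TVJ

Answer: TVJ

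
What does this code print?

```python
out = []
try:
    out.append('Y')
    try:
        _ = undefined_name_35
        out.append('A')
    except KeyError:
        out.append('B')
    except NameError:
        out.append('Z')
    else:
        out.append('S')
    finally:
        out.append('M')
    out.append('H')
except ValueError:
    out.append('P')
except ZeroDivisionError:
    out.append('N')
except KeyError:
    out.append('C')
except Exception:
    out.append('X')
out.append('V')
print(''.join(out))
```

Execution trace: 'Y' (try body) → 'Z' (inner except NameError) → 'M' (inner finally) → 'H' (try body, no exception) → 'V' (after the try/except). Output: YZMHV

Answer: YZMHV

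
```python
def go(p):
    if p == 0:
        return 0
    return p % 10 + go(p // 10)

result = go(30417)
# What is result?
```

Sum of digits of 30417: 7 + 1 + 4 + 0 + 3 = 15

Answer: 15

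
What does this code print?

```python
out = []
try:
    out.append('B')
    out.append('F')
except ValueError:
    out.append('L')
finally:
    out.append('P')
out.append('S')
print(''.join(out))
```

Execution trace: 'B' (try body) → 'F' (try body, no exception) → 'P' (finally) → 'S' (after the try/except). Output: BFPS

Answer: BFPS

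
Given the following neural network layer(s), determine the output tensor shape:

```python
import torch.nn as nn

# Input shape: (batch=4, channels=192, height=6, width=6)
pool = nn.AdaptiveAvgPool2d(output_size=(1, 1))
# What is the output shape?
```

Input: (4, 192, 6, 6) -> Output: (4, 192, 1, 1)

Answer: (4, 192, 1, 1)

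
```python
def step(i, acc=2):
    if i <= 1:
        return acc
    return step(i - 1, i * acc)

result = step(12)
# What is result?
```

Accumulator trace (n, acc): (12, 2) -> (11, 24) -> (10, 264) -> (9, 2640) -> (8, 23760) -> (7, 190080) -> (6, 1330560) -> (5, 7983360) -> (4, 39916800) -> (3, 159667200) -> (2, 479001600) -> (1, 958003200) -> return 958003200

Answer: 958003200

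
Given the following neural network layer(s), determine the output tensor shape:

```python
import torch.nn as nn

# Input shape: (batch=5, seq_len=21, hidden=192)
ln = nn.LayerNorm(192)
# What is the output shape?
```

Input: (5, 21, 192) -> Output: (5, 21, 192)

Answer: (5, 21, 192)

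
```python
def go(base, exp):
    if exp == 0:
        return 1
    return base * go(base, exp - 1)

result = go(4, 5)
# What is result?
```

go(4, 5) = 4 * 4 * 4 * 4 * 4 = 1024

Answer: 1024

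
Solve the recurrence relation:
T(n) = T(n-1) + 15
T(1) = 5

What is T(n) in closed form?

Unrolling: T(n) = T(1) + 15·(n-1) = 5 + 15(n-1) = 15n - 10.

Answer: T(n) = 15n - 10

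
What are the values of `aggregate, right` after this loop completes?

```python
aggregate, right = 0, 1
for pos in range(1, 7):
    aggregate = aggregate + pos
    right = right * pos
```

Sum and factorial of 1 to 6
`aggregate, right` takes the values: (0, 1) → (1, 1) → (3, 1) → (3, 2) → (6, 2) → (6, 6) → (10, 6) → (10, 24) → (15, 24) → (15, 120) → (21, 120) → (21, 720)

Answer: 21, 720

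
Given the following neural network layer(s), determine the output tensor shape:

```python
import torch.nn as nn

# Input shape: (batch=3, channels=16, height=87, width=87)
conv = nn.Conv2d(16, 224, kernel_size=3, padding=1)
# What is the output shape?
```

Input: (3, 16, 87, 87) -> Output: (3, 224, 87, 87)

Answer: (3, 224, 87, 87)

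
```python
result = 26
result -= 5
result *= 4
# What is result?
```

Trace:
`result = 26` → result = 26
`result -= 5` → result = 21
`result *= 4` → result = 84
So result = 84

Answer: 84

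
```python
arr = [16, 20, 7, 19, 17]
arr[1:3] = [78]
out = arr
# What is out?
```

Trace:
`arr = [16, 20, 7, 19, 17]` → arr = [16, 20, 7, 19, 17]
`arr[1:3] = [78]` → arr = [16, 78, 19, 17]
`out = arr` → out = [16, 78, 19, 17]
So out = [16, 78, 19, 17]

Answer: [16, 78, 19, 17]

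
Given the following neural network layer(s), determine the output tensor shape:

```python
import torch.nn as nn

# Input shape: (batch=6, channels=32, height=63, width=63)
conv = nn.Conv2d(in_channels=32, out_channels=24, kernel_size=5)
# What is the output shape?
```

Input: (6, 32, 63, 63) -> Output: (6, 24, 59, 59)

Answer: (6, 24, 59, 59)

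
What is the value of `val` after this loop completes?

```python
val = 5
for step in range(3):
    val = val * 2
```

Multiply by 2, 3 times: 5 * 2^3 = 40
`val` takes the values: 5 → 10 → 20 → 40

Answer: 40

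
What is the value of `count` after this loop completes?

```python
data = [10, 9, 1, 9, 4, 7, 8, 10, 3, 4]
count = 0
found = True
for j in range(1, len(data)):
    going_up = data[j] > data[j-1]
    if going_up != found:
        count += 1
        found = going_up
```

Count direction changes in [10, 9, 1, 9, 4, 7, 8, 10, 3, 4]
`count` takes the values: 0 → 1 → 2 → 3 → 4 → 5 → 6

Answer: 6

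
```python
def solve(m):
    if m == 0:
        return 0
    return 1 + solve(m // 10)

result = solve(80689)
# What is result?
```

Count of digits of 80689: 5

Answer: 5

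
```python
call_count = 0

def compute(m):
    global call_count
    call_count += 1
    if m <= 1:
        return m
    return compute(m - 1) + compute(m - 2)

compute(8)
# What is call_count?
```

Calls(m) = 1 + Calls(m-1) + Calls(m-2); Calls(0)=Calls(1)=1. For m=8 this gives 67.

Answer: 67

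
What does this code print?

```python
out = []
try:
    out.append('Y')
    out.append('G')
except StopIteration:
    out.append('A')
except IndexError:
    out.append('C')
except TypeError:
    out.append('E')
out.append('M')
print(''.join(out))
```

Execution trace: 'Y' (try body) → 'G' (try body, no exception) → 'M' (after the try/except). Output: YGM

Answer: YGM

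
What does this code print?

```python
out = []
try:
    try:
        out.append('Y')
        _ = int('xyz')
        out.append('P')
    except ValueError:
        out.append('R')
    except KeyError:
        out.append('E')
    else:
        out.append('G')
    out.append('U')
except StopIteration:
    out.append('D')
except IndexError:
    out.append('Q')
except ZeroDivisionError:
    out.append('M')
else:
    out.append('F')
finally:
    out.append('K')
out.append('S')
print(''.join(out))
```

Execution trace: 'Y' (inner try body) → 'R' (inner except ValueError) → 'U' (try body, no exception) → 'F' (else) → 'K' (finally) → 'S' (after the try/except). Output: YRUFKS

Answer: YRUFKS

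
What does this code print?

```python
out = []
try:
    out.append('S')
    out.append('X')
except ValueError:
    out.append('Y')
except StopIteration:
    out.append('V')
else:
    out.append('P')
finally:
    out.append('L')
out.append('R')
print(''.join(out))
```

Execution trace: 'S' (try body) → 'X' (try body, no exception) → 'P' (else) → 'L' (finally) → 'R' (after the try/except). Output: SXPLR

Answer: SXPLR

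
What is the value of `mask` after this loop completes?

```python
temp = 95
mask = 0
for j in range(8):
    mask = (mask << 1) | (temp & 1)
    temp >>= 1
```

Reverse lowest 8 bits of 95
`mask` takes the values: 0 → 1 → 3 → 7 → 15 → 31 → 62 → 125 → 250

Answer: 250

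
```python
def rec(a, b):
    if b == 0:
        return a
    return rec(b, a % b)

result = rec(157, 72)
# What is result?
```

rec(157, 72) -> rec(72, 13) -> rec(13, 7) -> rec(7, 6) -> rec(6, 1) -> rec(1, 0) -> 1

Answer: 1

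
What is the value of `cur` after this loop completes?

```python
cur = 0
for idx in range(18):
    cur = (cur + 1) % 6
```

Increment mod 6, 18 times = 0
`cur` takes the values: 0 → 1 → 2 → 3 → 4 → 5 → 0 → 1 → 2 → 3 → 4 → 5 → 0 → 1 → 2 → 3 → 4 → 5 → 0

Answer: 0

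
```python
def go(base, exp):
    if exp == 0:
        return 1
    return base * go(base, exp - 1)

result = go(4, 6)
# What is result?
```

go(4, 6) = 4 * 4 * 4 * 4 * 4 * 4 = 4096

Answer: 4096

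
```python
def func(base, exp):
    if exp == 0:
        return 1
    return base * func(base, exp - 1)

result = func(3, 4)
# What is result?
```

func(3, 4) = 3 * 3 * 3 * 3 = 81

Answer: 81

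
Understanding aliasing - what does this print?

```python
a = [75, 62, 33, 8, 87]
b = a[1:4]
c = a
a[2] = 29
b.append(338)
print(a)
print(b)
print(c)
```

Key concept: slice vs alias.
Step by step:
`a = [75, 62, 33, 8, 87]` → a = [75, 62, 33, 8, 87]
`b = a[1:4]` → b = [62, 33, 8]
`c = a` → c = [75, 62, 33, 8, 87] (same object as a)
`a[2] = 29` → a = [75, 62, 29, 8, 87] (same object as c); c = [75, 62, 29, 8, 87] (same object as a)
`b.append(338)` → b = [62, 33, 8, 338]
`print(a)` → prints [75, 62, 29, 8, 87]
`print(b)` → prints [62, 33, 8, 338]
`print(c)` → prints [75, 62, 29, 8, 87]

Answer:
[75, 62, 29, 8, 87]
[62, 33, 8, 338]
[75, 62, 29, 8, 87]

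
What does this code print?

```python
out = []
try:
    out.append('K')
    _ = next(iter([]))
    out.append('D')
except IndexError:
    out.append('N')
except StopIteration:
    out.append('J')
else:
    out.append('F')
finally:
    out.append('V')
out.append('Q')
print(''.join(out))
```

Execution trace: 'K' (try body) → 'J' (except StopIteration) → 'V' (finally) → 'Q' (after the try/except). Output: KJVQ

Answer: KJVQ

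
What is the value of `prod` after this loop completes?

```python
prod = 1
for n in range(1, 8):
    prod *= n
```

7! = 5040
`prod` takes the values: 1 → 2 → 6 → 24 → 120 → 720 → 5040

Answer: 5040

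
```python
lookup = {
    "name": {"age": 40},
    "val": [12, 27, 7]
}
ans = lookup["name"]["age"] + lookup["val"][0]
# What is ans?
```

Trace:
`lookup = { ...` → lookup = {'name': {'age': 40}, 'val': [12, 27, 7]}
`ans = lookup["name"]["age"] + lookup["val"][0]` → ans = 52
So ans = 52

Answer: 52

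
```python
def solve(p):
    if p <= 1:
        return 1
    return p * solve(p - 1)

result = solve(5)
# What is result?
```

solve(5) = 5 * 4 * 3 * 2 * 1 = 120

Answer: 120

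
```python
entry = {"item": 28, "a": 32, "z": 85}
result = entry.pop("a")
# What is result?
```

Trace:
`entry = {"item": 28, "a": 32, "z": 85}` → entry = {'item': 28, 'a': 32, 'z': 85}
`result = entry.pop("a")` → entry = {'item': 28, 'z': 85}; result = 32
So result = 32

Answer: 32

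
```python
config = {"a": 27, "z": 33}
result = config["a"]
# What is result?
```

Trace:
`config = {"a": 27, "z": 33}` → config = {'a': 27, 'z': 33}
`result = config["a"]` → result = 27
So result = 27

Answer: 27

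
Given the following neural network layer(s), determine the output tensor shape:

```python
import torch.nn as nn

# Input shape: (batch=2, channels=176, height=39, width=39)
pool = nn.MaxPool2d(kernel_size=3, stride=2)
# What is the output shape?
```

Input: (2, 176, 39, 39) -> Output: (2, 176, 19, 19)

Answer: (2, 176, 19, 19)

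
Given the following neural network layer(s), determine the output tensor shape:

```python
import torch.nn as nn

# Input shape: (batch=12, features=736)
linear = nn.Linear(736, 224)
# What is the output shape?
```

Input: (12, 736) -> Output: (12, 224)

Answer: (12, 224)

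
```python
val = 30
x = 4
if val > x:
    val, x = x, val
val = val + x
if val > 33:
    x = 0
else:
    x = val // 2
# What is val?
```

Trace:
`val = 30` → val = 30
`x = 4` → x = 4
`if val > x: ...` → val > x is True → val = 4; x = 30
`val = val + x` → val = 34
`if val > 33: ...` → val > 33 is True → x = 0
So val = 34

Answer: 34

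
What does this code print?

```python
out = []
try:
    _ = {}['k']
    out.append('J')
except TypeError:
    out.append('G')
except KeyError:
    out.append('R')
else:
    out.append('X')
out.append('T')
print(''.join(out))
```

Execution trace: 'R' (except KeyError) → 'T' (after the try/except). Output: RT

Answer: RT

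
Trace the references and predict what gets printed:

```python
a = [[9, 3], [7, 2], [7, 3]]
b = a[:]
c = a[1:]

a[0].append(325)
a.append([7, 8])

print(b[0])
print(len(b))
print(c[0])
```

Key concept: slice with nested mutation.
Step by step:
`a = [[9, 3], [7, 2], [7, 3]]` → a = [[9, 3], [7, 2], [7, 3]]
`b = a[:]` → b = [[9, 3], [7, 2], [7, 3]]
`c = a[1:]` → c = [[7, 2], [7, 3]]
`a[0].append(325)` → a = [[9, 3, 325], [7, 2], [7, 3]]; b = [[9, 3, 325], [7, 2], [7, 3]]
`a.append([7, 8])` → a = [[9, 3, 325], [7, 2], [7, 3], [7, 8]]
`print(b[0])` → prints [9, 3, 325]
`print(len(b))` → prints 3
`print(c[0])` → prints [7, 2]

Answer:
[9, 3, 325]
3
[7, 2]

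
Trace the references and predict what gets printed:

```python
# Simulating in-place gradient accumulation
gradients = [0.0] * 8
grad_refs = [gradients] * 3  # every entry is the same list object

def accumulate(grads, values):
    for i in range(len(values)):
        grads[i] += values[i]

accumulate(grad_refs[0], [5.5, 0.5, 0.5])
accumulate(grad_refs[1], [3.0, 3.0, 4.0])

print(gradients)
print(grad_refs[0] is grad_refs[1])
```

Key concept: gradient accumulation aliasing.
Step by step:
`gradients = [0.0] * 8` → gradients = [0.0, 0.0, 0.0, 0.0, 0.0, 0.0, 0.0, 0.0]
`grad_refs = [gradients] * 3` → grad_refs = [[0.0, 0.0, 0.0, 0.0, 0.0, 0.0, 0.0, 0.0], [0.0, 0.0, 0.0, 0.0, 0.0, 0.0, 0.0, 0.0], [0.0, 0.0, 0.0, 0.0, 0.0, 0.0, 0.0, 0.0]]
`accumulate(grad_refs[0], [5.5, 0.5, 0.5])` → gradients = [5.5, 0.5, 0.5, 0.0, 0.0, 0.0, 0.0, 0.0]; grad_refs = [[5.5, 0.5, 0.5, 0.0, 0.0, 0.0, 0.0, 0.0], [5.5, 0.5, 0.5, 0.0, 0.0, 0.0, 0.0, 0.0], [5.5, 0.5, 0.5, 0.0, 0.0, 0.0, 0.0, 0.0]]
`accumulate(grad_refs[1], [3.0, 3.0, 4.0])` → gradients = [8.5, 3.5, 4.5, 0.0, 0.0, 0.0, 0.0, 0.0]; grad_refs = [[8.5, 3.5, 4.5, 0.0, 0.0, 0.0, 0.0, 0.0], [8.5, 3.5, 4.5, 0.0, 0.0, 0.0, 0.0, 0.0], [8.5, 3.5, 4.5, 0.0, 0.0, 0.0, 0.0, 0.0]]
`print(gradients)` → prints [8.5, 3.5, 4.5, 0.0, 0.0, 0.0, 0.0, 0.0]
`print(grad_refs[0] is grad_refs[1])` → prints True

Answer:
[8.5, 3.5, 4.5, 0.0, 0.0, 0.0, 0.0, 0.0]
True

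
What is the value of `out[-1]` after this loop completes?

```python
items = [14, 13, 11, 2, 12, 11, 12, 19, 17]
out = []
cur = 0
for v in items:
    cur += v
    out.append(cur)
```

Cumulative sum ends at 111
`out` takes the values: [] → [14] → [14, 27] → [14, 27, 38] → [14, 27, 38, 40] → [14, 27, 38, 40, 52] → [14, 27, 38, 40, 52, 63] → [14, 27, 38, 40, 52, 63, 75] → [14, 27, 38, 40, 52, 63, 75, 94] → [14, 27, 38, 40, 52, 63, 75, 94, 111]
So `out[-1]` = 111

Answer: 111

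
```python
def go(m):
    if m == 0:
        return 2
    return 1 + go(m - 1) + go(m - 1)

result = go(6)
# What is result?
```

go(m) = 1 + 2·go(m-1), go(0)=2. Closed form: (2+1)·2^6 - 1 = 191.

Answer: 191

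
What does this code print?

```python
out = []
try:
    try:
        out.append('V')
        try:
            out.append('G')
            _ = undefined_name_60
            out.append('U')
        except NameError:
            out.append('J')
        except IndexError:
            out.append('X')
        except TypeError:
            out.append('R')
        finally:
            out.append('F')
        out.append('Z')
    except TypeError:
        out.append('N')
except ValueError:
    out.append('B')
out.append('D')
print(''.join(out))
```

Execution trace: 'V' (try body) → 'G' (inner try body) → 'J' (inner except NameError) → 'F' (inner finally) → 'Z' (try body, no exception) → 'D' (after the try/except). Output: VGJFZD

Answer: VGJFZD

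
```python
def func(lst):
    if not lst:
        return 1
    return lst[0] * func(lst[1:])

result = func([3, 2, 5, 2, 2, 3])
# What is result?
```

Product over [3, 2, 5, 2, 2, 3] = 3 * 2 * 5 * 2 * 2 * 3 = 360

Answer: 360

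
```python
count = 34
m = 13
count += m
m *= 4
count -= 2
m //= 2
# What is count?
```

Trace:
`count = 34` → count = 34
`m = 13` → m = 13
`count += m` → count = 47
`m *= 4` → m = 52
`count -= 2` → count = 45
`m //= 2` → m = 26
So count = 45

Answer: 45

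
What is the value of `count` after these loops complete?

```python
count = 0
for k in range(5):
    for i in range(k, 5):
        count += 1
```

Upper triangle: 5 + 4 + ... + 1
`count` takes the values: 0 → 1 → 2 → 3 → 4 → 5 → 6 → 7 → 8 → 9 → 10 → 11 → 12 → 13 → 14 → 15

Answer: 15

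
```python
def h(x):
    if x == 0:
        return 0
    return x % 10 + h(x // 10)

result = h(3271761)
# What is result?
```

Sum of digits of 3271761: 1 + 6 + 7 + 1 + 7 + 2 + 3 = 27

Answer: 27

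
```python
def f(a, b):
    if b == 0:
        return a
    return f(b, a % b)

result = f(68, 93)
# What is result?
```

f(68, 93) -> f(93, 68) -> f(68, 25) -> f(25, 18) -> f(18, 7) -> f(7, 4) -> f(4, 3) -> f(3, 1) -> f(1, 0) -> 1

Answer: 1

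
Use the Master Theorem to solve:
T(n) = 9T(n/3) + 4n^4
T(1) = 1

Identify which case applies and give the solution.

a=9, b=3, f(n)=4n^4. log_3(9) = 2. Since c=4 > 2 and the regularity condition holds (9(n/3)^4 = (9/3^4)n^4 with 9/3^4 < 1), Case 3 applies: T(n) = Θ(f(n)) = O(n^4).

Answer: O(n^4) - Case 3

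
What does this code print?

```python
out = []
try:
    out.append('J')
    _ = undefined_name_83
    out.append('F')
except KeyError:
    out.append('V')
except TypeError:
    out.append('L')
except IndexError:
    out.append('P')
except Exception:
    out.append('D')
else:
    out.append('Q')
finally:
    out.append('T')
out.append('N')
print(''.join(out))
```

Execution trace: 'J' (try body) → 'D' (except Exception) → 'T' (finally) → 'N' (after the try/except). Output: JDTN

Answer: JDTN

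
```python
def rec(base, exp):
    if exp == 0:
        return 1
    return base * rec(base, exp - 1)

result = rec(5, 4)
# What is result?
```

rec(5, 4) = 5 * 5 * 5 * 5 = 625

Answer: 625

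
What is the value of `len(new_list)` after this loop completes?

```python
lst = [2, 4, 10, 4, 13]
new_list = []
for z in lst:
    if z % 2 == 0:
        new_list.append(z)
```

Count even numbers in [2, 4, 10, 4, 13]
`new_list` takes the values: [] → [2] → [2, 4] → [2, 4, 10] → [2, 4, 10, 4]
So `len(new_list)` = 4

Answer: 4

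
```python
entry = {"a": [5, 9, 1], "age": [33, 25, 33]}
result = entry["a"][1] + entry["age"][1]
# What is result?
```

Trace:
`entry = {"a": [5, 9, 1], "age": [33, 25, 33]}` → entry = {'a': [5, 9, 1], 'age': [33, 25, 33]}
`result = entry["a"][1] + entry["age"][1]` → result = 34
So result = 34

Answer: 34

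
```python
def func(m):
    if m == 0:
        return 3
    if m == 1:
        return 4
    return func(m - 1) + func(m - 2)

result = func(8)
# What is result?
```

Build up from base cases: func(0)=3, func(1)=4, func(2)=7, func(3)=11, func(4)=18, func(5)=29, func(6)=47, ..., func(8)=123

Answer: 123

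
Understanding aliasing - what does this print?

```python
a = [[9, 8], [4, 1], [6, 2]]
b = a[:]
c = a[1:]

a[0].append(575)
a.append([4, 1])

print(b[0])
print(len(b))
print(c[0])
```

Key concept: slice with nested mutation.
Step by step:
`a = [[9, 8], [4, 1], [6, 2]]` → a = [[9, 8], [4, 1], [6, 2]]
`b = a[:]` → b = [[9, 8], [4, 1], [6, 2]]
`c = a[1:]` → c = [[4, 1], [6, 2]]
`a[0].append(575)` → a = [[9, 8, 575], [4, 1], [6, 2]]; b = [[9, 8, 575], [4, 1], [6, 2]]
`a.append([4, 1])` → a = [[9, 8, 575], [4, 1], [6, 2], [4, 1]]
`print(b[0])` → prints [9, 8, 575]
`print(len(b))` → prints 3
`print(c[0])` → prints [4, 1]

Answer:
[9, 8, 575]
3
[4, 1]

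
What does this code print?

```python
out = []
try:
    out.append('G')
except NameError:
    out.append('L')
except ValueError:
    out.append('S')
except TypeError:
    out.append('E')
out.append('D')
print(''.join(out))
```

Execution trace: 'G' (try body, no exception) → 'D' (after the try/except). Output: GD

Answer: GD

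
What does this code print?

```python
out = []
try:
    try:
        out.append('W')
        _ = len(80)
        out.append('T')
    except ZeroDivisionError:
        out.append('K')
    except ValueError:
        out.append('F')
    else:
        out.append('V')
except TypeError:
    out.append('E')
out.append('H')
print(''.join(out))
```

Execution trace: 'W' (try body) → 'E' (outer except TypeError) → 'H' (after the try/except). Output: WEH

Answer: WEH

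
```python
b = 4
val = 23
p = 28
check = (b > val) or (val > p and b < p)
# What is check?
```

Trace:
`b = 4` → b = 4
`val = 23` → val = 23
`p = 28` → p = 28
`check = (b > val) or (val > p and b < p)` → check = False
So check = False

Answer: False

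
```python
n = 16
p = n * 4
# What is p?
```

Trace:
`n = 16` → n = 16
`p = n * 4` → p = 64
So p = 64

Answer: 64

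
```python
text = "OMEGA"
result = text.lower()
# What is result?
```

Trace:
`text = "OMEGA"` → text = 'OMEGA'
`result = text.lower()` → result = 'omega'
So result = 'omega'

Answer: 'omega'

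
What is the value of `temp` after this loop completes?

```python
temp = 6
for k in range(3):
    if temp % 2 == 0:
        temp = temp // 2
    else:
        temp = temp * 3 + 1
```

Collatz-style transformation from 6
`temp` takes the values: 6 → 3 → 10 → 5

Answer: 5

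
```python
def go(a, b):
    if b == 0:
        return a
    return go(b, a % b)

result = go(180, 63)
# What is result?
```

go(180, 63) -> go(63, 54) -> go(54, 9) -> go(9, 0) -> 9

Answer: 9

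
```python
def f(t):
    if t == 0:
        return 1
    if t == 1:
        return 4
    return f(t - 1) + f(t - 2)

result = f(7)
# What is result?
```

Build up from base cases: f(0)=1, f(1)=4, f(2)=5, f(3)=9, f(4)=14, f(5)=23, f(6)=37, ..., f(7)=60

Answer: 60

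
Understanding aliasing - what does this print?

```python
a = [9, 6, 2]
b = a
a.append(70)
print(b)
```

Key concept: basic list aliasing.
Step by step:
`a = [9, 6, 2]` → a = [9, 6, 2]
`b = a` → b = [9, 6, 2] (same object as a)
`a.append(70)` → a = [9, 6, 2, 70] (same object as b); b = [9, 6, 2, 70] (same object as a)
`print(b)` → prints [9, 6, 2, 70]

Answer: [9, 6, 2, 70]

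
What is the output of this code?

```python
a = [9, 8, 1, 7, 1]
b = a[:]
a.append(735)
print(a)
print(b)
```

Key concept: slice [:] creates copy.
Step by step:
`a = [9, 8, 1, 7, 1]` → a = [9, 8, 1, 7, 1]
`b = a[:]` → b = [9, 8, 1, 7, 1]
`a.append(735)` → a = [9, 8, 1, 7, 1, 735]
`print(a)` → prints [9, 8, 1, 7, 1, 735]
`print(b)` → prints [9, 8, 1, 7, 1]

Answer:
[9, 8, 1, 7, 1, 735]
[9, 8, 1, 7, 1]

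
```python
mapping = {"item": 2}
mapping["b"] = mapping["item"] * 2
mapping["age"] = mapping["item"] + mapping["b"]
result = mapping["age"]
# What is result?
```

Trace:
`mapping = {"item": 2}` → mapping = {'item': 2}
`mapping["b"] = mapping["item"] * 2` → mapping = {'item': 2, 'b': 4}
`mapping["age"] = mapping["item"] + mapping["b"]` → mapping = {'item': 2, 'b': 4, 'age': 6}
`result = mapping["age"]` → result = 6
So result = 6

Answer: 6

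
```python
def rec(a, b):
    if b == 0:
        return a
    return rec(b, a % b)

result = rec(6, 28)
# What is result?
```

rec(6, 28) -> rec(28, 6) -> rec(6, 4) -> rec(4, 2) -> rec(2, 0) -> 2

Answer: 2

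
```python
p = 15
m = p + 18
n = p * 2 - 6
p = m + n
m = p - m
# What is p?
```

Trace:
`p = 15` → p = 15
`m = p + 18` → m = 33
`n = p * 2 - 6` → n = 24
`p = m + n` → p = 57
`m = p - m` → m = 24
So p = 57

Answer: 57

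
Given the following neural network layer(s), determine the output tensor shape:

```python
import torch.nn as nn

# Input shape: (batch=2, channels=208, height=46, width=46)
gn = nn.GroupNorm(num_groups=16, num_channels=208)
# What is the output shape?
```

Input: (2, 208, 46, 46) -> Output: (2, 208, 46, 46)

Answer: (2, 208, 46, 46)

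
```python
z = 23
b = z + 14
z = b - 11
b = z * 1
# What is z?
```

Trace:
`z = 23` → z = 23
`b = z + 14` → b = 37
`z = b - 11` → z = 26
`b = z * 1` → b = 26
So z = 26

Answer: 26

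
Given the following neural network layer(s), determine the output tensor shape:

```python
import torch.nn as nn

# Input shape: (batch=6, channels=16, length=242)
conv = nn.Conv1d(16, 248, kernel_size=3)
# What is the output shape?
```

Input: (6, 16, 242) -> Output: (6, 248, 240)

Answer: (6, 248, 240)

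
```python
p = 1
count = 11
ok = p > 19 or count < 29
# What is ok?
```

Trace:
`p = 1` → p = 1
`count = 11` → count = 11
`ok = p > 19 or count < 29` → ok = True
So ok = True

Answer: True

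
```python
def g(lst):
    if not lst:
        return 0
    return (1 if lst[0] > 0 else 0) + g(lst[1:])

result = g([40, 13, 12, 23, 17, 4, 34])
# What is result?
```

Count of positive elements in [40, 13, 12, 23, 17, 4, 34] = 7

Answer: 7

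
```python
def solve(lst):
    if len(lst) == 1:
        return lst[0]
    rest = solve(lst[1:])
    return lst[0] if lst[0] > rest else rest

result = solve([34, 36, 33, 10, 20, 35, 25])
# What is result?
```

Recursive max over [34, 36, 33, 10, 20, 35, 25] = 36

Answer: 36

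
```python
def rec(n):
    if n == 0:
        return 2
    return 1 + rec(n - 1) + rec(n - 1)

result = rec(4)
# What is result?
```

rec(n) = 1 + 2·rec(n-1), rec(0)=2. Closed form: (2+1)·2^4 - 1 = 47.

Answer: 47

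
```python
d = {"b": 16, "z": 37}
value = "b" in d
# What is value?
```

Trace:
`d = {"b": 16, "z": 37}` → d = {'b': 16, 'z': 37}
`value = "b" in d` → value = True
So value = True

Answer: True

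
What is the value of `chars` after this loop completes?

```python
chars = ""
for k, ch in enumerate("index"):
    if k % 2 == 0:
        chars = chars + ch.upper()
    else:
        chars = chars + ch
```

Uppercase even positions in 'index'
`chars` takes the values: "" → "I" → "In" → "InD" → "InDe" → "InDeX"

Answer: "InDeX"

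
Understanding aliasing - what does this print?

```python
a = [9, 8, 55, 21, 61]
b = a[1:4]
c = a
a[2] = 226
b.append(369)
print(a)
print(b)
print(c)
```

Key concept: slice vs alias.
Step by step:
`a = [9, 8, 55, 21, 61]` → a = [9, 8, 55, 21, 61]
`b = a[1:4]` → b = [8, 55, 21]
`c = a` → c = [9, 8, 55, 21, 61] (same object as a)
`a[2] = 226` → a = [9, 8, 226, 21, 61] (same object as c); c = [9, 8, 226, 21, 61] (same object as a)
`b.append(369)` → b = [8, 55, 21, 369]
`print(a)` → prints [9, 8, 226, 21, 61]
`print(b)` → prints [8, 55, 21, 369]
`print(c)` → prints [9, 8, 226, 21, 61]

Answer:
[9, 8, 226, 21, 61]
[8, 55, 21, 369]
[9, 8, 226, 21, 61]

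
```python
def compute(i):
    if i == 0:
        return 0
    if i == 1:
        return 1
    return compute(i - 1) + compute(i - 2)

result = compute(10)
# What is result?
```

Build up from base cases: compute(0)=0, compute(1)=1, compute(2)=1, compute(3)=2, compute(4)=3, compute(5)=5, compute(6)=8, ..., compute(10)=55

Answer: 55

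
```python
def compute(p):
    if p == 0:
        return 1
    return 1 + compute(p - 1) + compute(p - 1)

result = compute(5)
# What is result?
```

compute(p) = 1 + 2·compute(p-1), compute(0)=1. Closed form: (1+1)·2^5 - 1 = 63.

Answer: 63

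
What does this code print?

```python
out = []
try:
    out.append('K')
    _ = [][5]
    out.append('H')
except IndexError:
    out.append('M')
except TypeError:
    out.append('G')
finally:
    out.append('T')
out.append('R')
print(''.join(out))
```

Execution trace: 'K' (try body) → 'M' (except IndexError) → 'T' (finally) → 'R' (after the try/except). Output: KMTR

Answer: KMTR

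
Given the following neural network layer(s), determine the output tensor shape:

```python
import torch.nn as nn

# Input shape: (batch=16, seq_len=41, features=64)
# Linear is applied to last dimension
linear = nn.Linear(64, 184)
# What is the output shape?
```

Input: (16, 41, 64) -> Output: (16, 41, 184)

Answer: (16, 41, 184)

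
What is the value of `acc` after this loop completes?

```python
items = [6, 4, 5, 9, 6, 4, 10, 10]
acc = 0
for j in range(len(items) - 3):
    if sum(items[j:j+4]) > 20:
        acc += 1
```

Count windows with sum > 20
`acc` takes the values: 0 → 1 → 2 → 3 → 4 → 5

Answer: 5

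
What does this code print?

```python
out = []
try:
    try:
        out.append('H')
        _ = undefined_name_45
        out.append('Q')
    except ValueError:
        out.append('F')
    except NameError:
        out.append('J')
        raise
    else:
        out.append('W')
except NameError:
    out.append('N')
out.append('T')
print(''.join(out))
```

Execution trace: 'H' (inner try body) → 'J' (inner except NameError) → 'N' (outer except NameError) → 'T' (after the try/except). Output: HJNT

Answer: HJNT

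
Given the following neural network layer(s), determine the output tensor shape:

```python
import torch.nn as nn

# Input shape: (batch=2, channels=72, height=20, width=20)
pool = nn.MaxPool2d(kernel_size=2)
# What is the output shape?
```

Input: (2, 72, 20, 20) -> Output: (2, 72, 10, 10)

Answer: (2, 72, 10, 10)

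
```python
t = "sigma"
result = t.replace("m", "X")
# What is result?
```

Trace:
`t = "sigma"` → t = 'sigma'
`result = t.replace("m", "X")` → result = 'sigXa'
So result = 'sigXa'

Answer: 'sigXa'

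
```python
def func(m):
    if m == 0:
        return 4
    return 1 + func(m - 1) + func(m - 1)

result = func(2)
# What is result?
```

func(m) = 1 + 2·func(m-1), func(0)=4. Closed form: (4+1)·2^2 - 1 = 19.

Answer: 19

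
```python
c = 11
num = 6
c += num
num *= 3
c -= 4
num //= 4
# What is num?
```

Trace:
`c = 11` → c = 11
`num = 6` → num = 6
`c += num` → c = 17
`num *= 3` → num = 18
`c -= 4` → c = 13
`num //= 4` → num = 4
So num = 4

Answer: 4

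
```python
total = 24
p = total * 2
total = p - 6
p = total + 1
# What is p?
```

Trace:
`total = 24` → total = 24
`p = total * 2` → p = 48
`total = p - 6` → total = 42
`p = total + 1` → p = 43
So p = 43

Answer: 43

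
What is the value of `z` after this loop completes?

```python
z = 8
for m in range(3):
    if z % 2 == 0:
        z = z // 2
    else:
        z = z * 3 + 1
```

Collatz-style transformation from 8
`z` takes the values: 8 → 4 → 2 → 1

Answer: 1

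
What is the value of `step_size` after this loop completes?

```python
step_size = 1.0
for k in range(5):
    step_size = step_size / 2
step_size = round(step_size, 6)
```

Halving LR 5 times: 1 / 2^5
`step_size` takes the values: 1.0 → 0.5 → 0.25 → 0.125 → 0.0625 → 0.03125

Answer: 0.03125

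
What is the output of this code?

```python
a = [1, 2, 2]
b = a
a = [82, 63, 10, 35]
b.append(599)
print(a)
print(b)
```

Key concept: rebinding vs mutation: a is rebound to a new list, b still points at the original.
Step by step:
`a = [1, 2, 2]` → a = [1, 2, 2]
`b = a` → b = [1, 2, 2] (same object as a)
`a = [82, 63, 10, 35]` → a = [82, 63, 10, 35]
`b.append(599)` → b = [1, 2, 2, 599]
`print(a)` → prints [82, 63, 10, 35]
`print(b)` → prints [1, 2, 2, 599]

Answer:
[82, 63, 10, 35]
[1, 2, 2, 599]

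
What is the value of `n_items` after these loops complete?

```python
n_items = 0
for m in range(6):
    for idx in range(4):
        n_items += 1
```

6 * 4 = 24
`n_items` takes the values: 0 → 1 → 2 → 3 → 4 → 5 → 6 → 7 → 8 → 9 → 10 → 11 → 12 → 13 → 14 → 15 → 16 → 17 → 18 → 19 → 20 → 21 → 22 → 23 → 24

Answer: 24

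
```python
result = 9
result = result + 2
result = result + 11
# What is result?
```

Trace:
`result = 9` → result = 9
`result = result + 2` → result = 11
`result = result + 11` → result = 22
So result = 22

Answer: 22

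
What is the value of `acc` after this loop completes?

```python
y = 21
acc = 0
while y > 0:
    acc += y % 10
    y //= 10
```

Sum digits of 21
`acc` takes the values: 0 → 1 → 3

Answer: 3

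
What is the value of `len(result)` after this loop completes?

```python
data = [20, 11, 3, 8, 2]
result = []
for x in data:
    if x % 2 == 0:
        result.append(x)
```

Count even numbers in [20, 11, 3, 8, 2]
`result` takes the values: [] → [20] → [20, 8] → [20, 8, 2]
So `len(result)` = 3

Answer: 3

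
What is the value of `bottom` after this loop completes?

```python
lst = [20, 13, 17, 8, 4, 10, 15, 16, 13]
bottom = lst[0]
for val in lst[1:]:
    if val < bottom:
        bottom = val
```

Minimum of [20, 13, 17, 8, 4, 10, 15, 16, 13]
`bottom` takes the values: 20 → 13 → 8 → 4

Answer: 4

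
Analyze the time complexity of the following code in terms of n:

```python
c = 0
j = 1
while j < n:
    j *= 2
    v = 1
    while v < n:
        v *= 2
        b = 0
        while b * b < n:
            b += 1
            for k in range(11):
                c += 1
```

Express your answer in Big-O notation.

Each loop level contributes: log n × log n × √n × 1. Multiplying the contributions gives O(√n log² n).

Answer: O(√n log² n)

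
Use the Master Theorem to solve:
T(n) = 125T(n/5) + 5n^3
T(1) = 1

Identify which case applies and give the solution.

a=125, b=5, f(n)=5n^3. log_5(125) = 3. Since c=3 = 3, Case 2 applies: T(n) = Θ(n^log_b(a) · log n) = O(n^3 log n).

Answer: O(n^3 log n) - Case 2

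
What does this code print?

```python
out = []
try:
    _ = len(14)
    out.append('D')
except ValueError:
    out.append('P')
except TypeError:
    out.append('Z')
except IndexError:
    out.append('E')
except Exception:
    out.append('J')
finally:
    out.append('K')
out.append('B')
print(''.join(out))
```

Execution trace: 'Z' (except TypeError) → 'K' (finally) → 'B' (after the try/except). Output: ZKB

Answer: ZKB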